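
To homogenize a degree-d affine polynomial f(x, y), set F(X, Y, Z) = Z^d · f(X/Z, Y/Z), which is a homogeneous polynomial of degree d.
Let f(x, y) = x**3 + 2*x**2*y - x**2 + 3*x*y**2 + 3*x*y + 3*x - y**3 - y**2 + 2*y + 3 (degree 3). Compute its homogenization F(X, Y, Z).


F(X, Y, Z) = X**3 + 2*X**2*Y - X**2*Z + 3*X*Y**2 + 3*X*Y*Z + 3*X*Z**2 - Y**3 - Y**2*Z + 2*Y*Z**2 + 3*Z**3

deg(f) = 3.
Substitute x = X/Z, y = Y/Z into f, then multiply by Z^3.
  monomial 1·x^3·y^0 ↦ 1·X^3·Y^0·Z^0.
  monomial 2·x^2·y^1 ↦ 2·X^2·Y^1·Z^0.
  monomial -1·x^2·y^0 ↦ -1·X^2·Y^0·Z^1.
  monomial 3·x^1·y^2 ↦ 3·X^1·Y^2·Z^0.
  monomial 3·x^1·y^1 ↦ 3·X^1·Y^1·Z^1.
  monomial 3·x^1·y^0 ↦ 3·X^1·Y^0·Z^2.
  monomial -1·x^0·y^3 ↦ -1·X^0·Y^3·Z^0.
  monomial -1·x^0·y^2 ↦ -1·X^0·Y^2·Z^1.
  monomial 2·x^0·y^1 ↦ 2·X^0·Y^1·Z^2.
  monomial 3·x^0·y^0 ↦ 3·X^0·Y^0·Z^3.
Collecting: F(X, Y, Z) = X**3 + 2*X**2*Y - X**2*Z + 3*X*Y**2 + 3*X*Y*Z + 3*X*Z**2 - Y**3 - Y**2*Z + 2*Y*Z**2 + 3*Z**3.


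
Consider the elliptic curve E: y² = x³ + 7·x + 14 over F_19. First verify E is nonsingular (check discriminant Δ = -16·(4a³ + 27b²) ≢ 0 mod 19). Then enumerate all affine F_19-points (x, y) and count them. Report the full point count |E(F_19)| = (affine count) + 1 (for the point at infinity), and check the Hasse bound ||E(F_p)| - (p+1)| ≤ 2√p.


Affine points = {(2, 6), (2, 13), (3, 9), (3, 10), (4, 7), (4, 12), (6, 5), (6, 14), (7, 8), (7, 11), (10, 1), (10, 18), (11, 4), (11, 15), (14, 5), (14, 14), (15, 6), (15, 13), (16, 2), (16, 17), (17, 7), (17, 12), (18, 5), (18, 14)}; affine count = 24; |E(F_19)| = 25.

Discriminant check: Δ ∝ 4a³ + 27b² = 4·7³ + 27·14² = 4·343 + 27·196 ≡ 14 (mod 19). Nonzero ⇒ E is nonsingular.
For each x ∈ F_19, compute rhs = x³ + 7·x + 14 mod 19, then count y ∈ F_19 with y² ≡ rhs.
  x = 0: rhs = 14, matching y values: none (0 points).
  x = 1: rhs = 3, matching y values: none (0 points).
  x = 2: rhs = 17, matching y values: 6, 13 (2 points).
  x = 3: rhs = 5, matching y values: 9, 10 (2 points).
  x = 4: rhs = 11, matching y values: 7, 12 (2 points).
  x = 5: rhs = 3, matching y values: none (0 points).
  x = 6: rhs = 6, matching y values: 5, 14 (2 points).
  x = 7: rhs = 7, matching y values: 8, 11 (2 points).
  x = 8: rhs = 12, matching y values: none (0 points).
  x = 9: rhs = 8, matching y values: none (0 points).
  x = 10: rhs = 1, matching y values: 1, 18 (2 points).
  x = 11: rhs = 16, matching y values: 4, 15 (2 points).
  x = 12: rhs = 2, matching y values: none (0 points).
  x = 13: rhs = 3, matching y values: none (0 points).
  x = 14: rhs = 6, matching y values: 5, 14 (2 points).
  x = 15: rhs = 17, matching y values: 6, 13 (2 points).
  x = 16: rhs = 4, matching y values: 2, 17 (2 points).
  x = 17: rhs = 11, matching y values: 7, 12 (2 points).
  x = 18: rhs = 6, matching y values: 5, 14 (2 points).
Total affine count: 24.
Full point count |E(F_19)| = 24 + 1 = 25.
Hasse bound: |25 − (19+1)| = |5| = 5 ≤ 2√19 ≈ 8.7178 ✓.


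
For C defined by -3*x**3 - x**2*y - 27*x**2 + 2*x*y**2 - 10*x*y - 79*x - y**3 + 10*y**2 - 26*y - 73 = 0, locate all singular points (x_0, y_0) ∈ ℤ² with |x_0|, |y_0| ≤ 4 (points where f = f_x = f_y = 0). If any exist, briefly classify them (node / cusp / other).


Singular points: {(-3, 1)}; classification: node.

Compute partial derivatives:
  f_x = -9*x**2 - 2*x*y - 54*x + 2*y**2 - 10*y - 79.
  f_y = -x**2 + 4*x*y - 10*x - 3*y**2 + 20*y - 26.
Scan x_0 ∈ {−4, ..., 4}. For each x_0, f_y(x_0, y) is a polynomial in y; find its integer roots y ∈ {−4, ..., 4}, then test f_x and f at those candidates.
  x = -4: f_y(-4, y) = -3*y**2 + 4*y - 2; no integer root y with |y| ≤ 4.
  x = -3: f_y(-3, y) = -3*y**2 + 8*y - 5; vanishes at y ∈ {1}. (-3, 1): f_x = 0, f = 0 — SINGULAR.
  x = -2: f_y(-2, y) = -3*y**2 + 12*y - 10; no integer root y with |y| ≤ 4.
  x = -1: f_y(-1, y) = -3*y**2 + 16*y - 17; no integer root y with |y| ≤ 4.
  x = 0: f_y(0, y) = -3*y**2 + 20*y - 26; no integer root y with |y| ≤ 4.
  x = 1: f_y(1, y) = -3*y**2 + 24*y - 37; no integer root y with |y| ≤ 4.
  x = 2: f_y(2, y) = -3*y**2 + 28*y - 50; no integer root y with |y| ≤ 4.
  x = 3: f_y(3, y) = -3*y**2 + 32*y - 65; no integer root y with |y| ≤ 4.
  x = 4: f_y(4, y) = -3*y**2 + 36*y - 82; no integer root y with |y| ≤ 4.
Only singular point on the grid: (-3, 1).
Classify: substitute x = -3 + u, y = 1 + v and expand: f = -3*u**3 - u**2*v - u**2 + 2*u*v**2 - v**3 + v**2.
No constant or linear terms (consistent with a singular point). Quadratic part: -u**2 + v**2. Cubic part: -3*u**3 - u**2*v + 2*u*v**2 - v**3.
The quadratic part v**2 - u**2 = (v − u)(v + u) splits into two distinct linear factors, so there are two distinct tangent lines y − 1 = ±(x − -3) — this is a node (ordinary double point).
Classification: node.


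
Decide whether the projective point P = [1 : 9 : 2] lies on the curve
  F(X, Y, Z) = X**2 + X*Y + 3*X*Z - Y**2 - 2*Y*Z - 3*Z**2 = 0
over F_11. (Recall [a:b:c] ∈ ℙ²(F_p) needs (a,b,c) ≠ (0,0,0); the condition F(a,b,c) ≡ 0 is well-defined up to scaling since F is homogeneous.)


F(1,9,2) ≡ 8 (mod 11); P is NOT on the curve.

Evaluate F(1, 9, 2) term-by-term (mod 11).
  X**2 ↦ 1·1·1·1 = 1
  X*Y ↦ 1·1·9·1 = 9
  3*X*Z ↦ 3·1·1·2 = 6
  -Y**2 ↦ -1·1·81·1 = -81
  -2*Y*Z ↦ -2·1·9·2 = -36
  -3*Z**2 ↦ -3·1·1·4 = -12
Sum: F(1, 9, 2) = (1) + (9) + (6) + (-81) + (-36) + (-12) = -113.
Reducing mod 11: -113 ≡ 8 (mod 11).
Since F(a, b, c) ≡ 8 ≠ 0 (mod 11), P does NOT lie on the curve.


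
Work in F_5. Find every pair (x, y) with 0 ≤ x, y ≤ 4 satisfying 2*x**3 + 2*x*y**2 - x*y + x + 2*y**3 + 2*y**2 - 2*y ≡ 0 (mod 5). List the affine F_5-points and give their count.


Affine F_5-points: {(0, 0), (0, 2), (2, 2), (3, 2)}; count = 4.

For each of the 25 pairs (x, y) ∈ F_5², evaluate f(x, y) mod 5. Record the zeros.
  x = 0: [0↦0, 1↦2, 2↦0, 3↦1, 4↦2]  zeros at y ∈ {0, 2}
  x = 1: [0↦3, 1↦1, 2↦4, 3↦4, 4↦3]  zeros at y ∈ ∅
  x = 2: [0↦3, 1↦2, 2↦0, 3↦4, 4↦1]  zeros at y ∈ {2}
  x = 3: [0↦2, 1↦2, 2↦0, 3↦3, 4↦3]  zeros at y ∈ {2}
  x = 4: [0↦2, 1↦3, 2↦1, 3↦3, 4↦1]  zeros at y ∈ ∅
Collecting zeros: affine points = {(0, 0), (0, 2), (2, 2), (3, 2)}.
Total count |C(F_5)_aff| = 4.


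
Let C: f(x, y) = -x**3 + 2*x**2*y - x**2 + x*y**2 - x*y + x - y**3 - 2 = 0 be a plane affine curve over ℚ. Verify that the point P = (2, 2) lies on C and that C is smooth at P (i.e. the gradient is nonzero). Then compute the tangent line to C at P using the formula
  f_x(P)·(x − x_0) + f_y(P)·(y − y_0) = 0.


Tangent line at P: 3*x + 2*y - 10 = 0.

Step 1: f(2, 2) = 0, so P lies on C.
Step 2: partial derivatives
  f_x(x, y) = -3*x**2 + 4*x*y - 2*x + y**2 - y + 1, f_y(x, y) = 2*x**2 + 2*x*y - x - 3*y**2.
  f_x(P) = 3, f_y(P) = 2 (gradient nonzero, so P is smooth).
Step 3: tangent line at P: 3·(x − 2) + 2·(y − 2) = 0.
Expanding: 3*x + 2*y - 10 = 0.


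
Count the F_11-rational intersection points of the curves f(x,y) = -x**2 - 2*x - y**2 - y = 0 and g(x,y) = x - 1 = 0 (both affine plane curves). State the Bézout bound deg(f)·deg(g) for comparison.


Common zeros: {(1, 5)}; count = 1; Bézout bound = 2.

deg(f) = 2, deg(g) = 1, so Bézout bound = 2.
Scan x ∈ F_11. For each x, list the y ∈ F_11 with f(x, y) ≡ 0 and those with g(x, y) ≡ 0 (mod 11); the common zeros in that column are the intersection.
  x = 0: f ≡ 0 at y ∈ {0, 10}; g ≡ 0 at y ∈ ∅; common: ∅.
  x = 1: f ≡ 0 at y ∈ {5}; g ≡ 0 at y ∈ {0, 1, 2, 3, 4, 5, 6, 7, 8, 9, 10}; common: {5}.
  x = 2: f ≡ 0 at y ∈ ∅; g ≡ 0 at y ∈ ∅; common: ∅.
  x = 3: f ≡ 0 at y ∈ ∅; g ≡ 0 at y ∈ ∅; common: ∅.
  x = 4: f ≡ 0 at y ∈ {4, 6}; g ≡ 0 at y ∈ ∅; common: ∅.
  x = 5: f ≡ 0 at y ∈ {4, 6}; g ≡ 0 at y ∈ ∅; common: ∅.
  x = 6: f ≡ 0 at y ∈ ∅; g ≡ 0 at y ∈ ∅; common: ∅.
  x = 7: f ≡ 0 at y ∈ ∅; g ≡ 0 at y ∈ ∅; common: ∅.
  x = 8: f ≡ 0 at y ∈ {5}; g ≡ 0 at y ∈ ∅; common: ∅.
  x = 9: f ≡ 0 at y ∈ {0, 10}; g ≡ 0 at y ∈ ∅; common: ∅.
  x = 10: f ≡ 0 at y ∈ {3, 7}; g ≡ 0 at y ∈ ∅; common: ∅.
Collecting: common zeros = {(1, 5)}, so the count is 1.
Comparison with the Bézout bound: 1 ≤ 2 = deg(f)·deg(g), as expected for curves with no common component (the affine F_11-count falls short of the bound because intersections may lie at infinity, over extension fields, or carry multiplicity).


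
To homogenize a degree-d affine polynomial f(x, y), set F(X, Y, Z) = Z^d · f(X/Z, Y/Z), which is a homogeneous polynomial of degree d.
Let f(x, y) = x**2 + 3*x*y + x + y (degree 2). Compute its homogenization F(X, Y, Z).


F(X, Y, Z) = X**2 + 3*X*Y + X*Z + Y*Z

deg(f) = 2.
Substitute x = X/Z, y = Y/Z into f, then multiply by Z^2.
  monomial 1·x^2·y^0 ↦ 1·X^2·Y^0·Z^0.
  monomial 3·x^1·y^1 ↦ 3·X^1·Y^1·Z^0.
  monomial 1·x^1·y^0 ↦ 1·X^1·Y^0·Z^1.
  monomial 1·x^0·y^1 ↦ 1·X^0·Y^1·Z^1.
Collecting: F(X, Y, Z) = X**2 + 3*X*Y + X*Z + Y*Z.


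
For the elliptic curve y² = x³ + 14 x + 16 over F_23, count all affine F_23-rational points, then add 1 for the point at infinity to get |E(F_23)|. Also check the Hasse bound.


Affine points = {(0, 4), (0, 19), (1, 10), (1, 13), (2, 11), (2, 12), (3, 4), (3, 19), (5, 2), (5, 21), (10, 11), (10, 12), (11, 11), (11, 12), (12, 7), (12, 16), (13, 7), (13, 16), (14, 9), (14, 14), (15, 6), (15, 17), (16, 9), (16, 14), (20, 4), (20, 19), (21, 7), (21, 16), (22, 1), (22, 22)}; affine count = 30; |E(F_23)| = 31.

Discriminant check: Δ ∝ 4a³ + 27b² = 4·14³ + 27·16² = 4·2744 + 27·256 ≡ 17 (mod 23). Nonzero ⇒ E is nonsingular.
For each x ∈ F_23, compute rhs = x³ + 14·x + 16 mod 23, then count y ∈ F_23 with y² ≡ rhs.
  x = 0: rhs = 16, matching y values: 4, 19 (2 points).
  x = 1: rhs = 8, matching y values: 10, 13 (2 points).
  x = 2: rhs = 6, matching y values: 11, 12 (2 points).
  x = 3: rhs = 16, matching y values: 4, 19 (2 points).
  x = 4: rhs = 21, matching y values: none (0 points).
  x = 5: rhs = 4, matching y values: 2, 21 (2 points).
  x = 6: rhs = 17, matching y values: none (0 points).
  x = 7: rhs = 20, matching y values: none (0 points).
  x = 8: rhs = 19, matching y values: none (0 points).
  x = 9: rhs = 20, matching y values: none (0 points).
  x = 10: rhs = 6, matching y values: 11, 12 (2 points).
  x = 11: rhs = 6, matching y values: 11, 12 (2 points).
  x = 12: rhs = 3, matching y values: 7, 16 (2 points).
  x = 13: rhs = 3, matching y values: 7, 16 (2 points).
  x = 14: rhs = 12, matching y values: 9, 14 (2 points).
  x = 15: rhs = 13, matching y values: 6, 17 (2 points).
  x = 16: rhs = 12, matching y values: 9, 14 (2 points).
  x = 17: rhs = 15, matching y values: none (0 points).
  x = 18: rhs = 5, matching y values: none (0 points).
  x = 19: rhs = 11, matching y values: none (0 points).
  x = 20: rhs = 16, matching y values: 4, 19 (2 points).
  x = 21: rhs = 3, matching y values: 7, 16 (2 points).
  x = 22: rhs = 1, matching y values: 1, 22 (2 points).
Total affine count: 30.
Full point count |E(F_23)| = 30 + 1 = 31.
Hasse bound: |31 − (23+1)| = |7| = 7 ≤ 2√23 ≈ 9.5917 ✓.


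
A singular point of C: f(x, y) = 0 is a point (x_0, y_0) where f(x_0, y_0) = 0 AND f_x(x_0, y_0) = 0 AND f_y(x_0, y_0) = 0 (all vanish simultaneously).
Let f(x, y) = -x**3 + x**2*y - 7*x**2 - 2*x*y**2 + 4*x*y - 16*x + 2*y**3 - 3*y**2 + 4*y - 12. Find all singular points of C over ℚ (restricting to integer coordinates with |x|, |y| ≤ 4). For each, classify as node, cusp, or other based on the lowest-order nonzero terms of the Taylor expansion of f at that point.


Singular points: {(-2, 0)}; classification: node.

Compute partial derivatives:
  f_x = -3*x**2 + 2*x*y - 14*x - 2*y**2 + 4*y - 16.
  f_y = x**2 - 4*x*y + 4*x + 6*y**2 - 6*y + 4.
Scan x_0 ∈ {−4, ..., 4}. For each x_0, f_y(x_0, y) is a polynomial in y; find its integer roots y ∈ {−4, ..., 4}, then test f_x and f at those candidates.
  x = -4: f_y(-4, y) = 6*y**2 + 10*y + 4; vanishes at y ∈ {-1}. (-4, -1): f_x = -6 ≠ 0.
  x = -3: f_y(-3, y) = 6*y**2 + 6*y + 1; no integer root y with |y| ≤ 4.
  x = -2: f_y(-2, y) = 6*y**2 + 2*y; vanishes at y ∈ {0}. (-2, 0): f_x = 0, f = 0 — SINGULAR.
  x = -1: f_y(-1, y) = 6*y**2 - 2*y + 1; no integer root y with |y| ≤ 4.
  x = 0: f_y(0, y) = 6*y**2 - 6*y + 4; no integer root y with |y| ≤ 4.
  x = 1: f_y(1, y) = 6*y**2 - 10*y + 9; no integer root y with |y| ≤ 4.
  x = 2: f_y(2, y) = 6*y**2 - 14*y + 16; no integer root y with |y| ≤ 4.
  x = 3: f_y(3, y) = 6*y**2 - 18*y + 25; no integer root y with |y| ≤ 4.
  x = 4: f_y(4, y) = 6*y**2 - 22*y + 36; no integer root y with |y| ≤ 4.
Only singular point on the grid: (-2, 0).
Classify: substitute x = -2 + u, y = 0 + v and expand: f = -u**3 + u**2*v - u**2 - 2*u*v**2 + 2*v**3 + v**2.
No constant or linear terms (consistent with a singular point). Quadratic part: -u**2 + v**2. Cubic part: -u**3 + u**2*v - 2*u*v**2 + 2*v**3.
The quadratic part v**2 - u**2 = (v − u)(v + u) splits into two distinct linear factors, so there are two distinct tangent lines y − 0 = ±(x − -2) — this is a node (ordinary double point).
Classification: node.


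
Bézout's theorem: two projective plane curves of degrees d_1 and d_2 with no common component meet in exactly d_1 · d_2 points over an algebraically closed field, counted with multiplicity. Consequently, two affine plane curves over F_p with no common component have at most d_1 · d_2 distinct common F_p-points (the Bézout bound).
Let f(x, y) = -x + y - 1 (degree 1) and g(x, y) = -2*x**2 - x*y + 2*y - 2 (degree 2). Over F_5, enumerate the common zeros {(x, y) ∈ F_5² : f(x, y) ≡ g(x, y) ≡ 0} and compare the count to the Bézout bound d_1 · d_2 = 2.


Common zeros: {(0, 1), (2, 3)}; count = 2; Bézout bound = 2.

deg(f) = 1, deg(g) = 2, so Bézout bound = 2.
Scan x ∈ F_5. For each x, list the y ∈ F_5 with f(x, y) ≡ 0 and those with g(x, y) ≡ 0 (mod 5); the common zeros in that column are the intersection.
  x = 0: f ≡ 0 at y ∈ {1}; g ≡ 0 at y ∈ {1}; common: {1}.
  x = 1: f ≡ 0 at y ∈ {2}; g ≡ 0 at y ∈ {4}; common: ∅.
  x = 2: f ≡ 0 at y ∈ {3}; g ≡ 0 at y ∈ {0, 1, 2, 3, 4}; common: {3}.
  x = 3: f ≡ 0 at y ∈ {4}; g ≡ 0 at y ∈ {0}; common: ∅.
  x = 4: f ≡ 0 at y ∈ {0}; g ≡ 0 at y ∈ {3}; common: ∅.
Collecting: common zeros = {(0, 1), (2, 3)}, so the count is 2.
Comparison with the Bézout bound: 2 ≤ 2 = deg(f)·deg(g), as expected for curves with no common component (the bound is attained).


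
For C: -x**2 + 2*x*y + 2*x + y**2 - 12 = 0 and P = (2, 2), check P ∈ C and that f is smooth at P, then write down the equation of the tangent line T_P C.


Tangent line at P: 2*x + 8*y - 20 = 0.

Step 1: f(2, 2) = 0, so P lies on C.
Step 2: partial derivatives
  f_x(x, y) = -2*x + 2*y + 2, f_y(x, y) = 2*x + 2*y.
  f_x(P) = 2, f_y(P) = 8 (gradient nonzero, so P is smooth).
Step 3: tangent line at P: 2·(x − 2) + 8·(y − 2) = 0.
Expanding: 2*x + 8*y - 20 = 0.


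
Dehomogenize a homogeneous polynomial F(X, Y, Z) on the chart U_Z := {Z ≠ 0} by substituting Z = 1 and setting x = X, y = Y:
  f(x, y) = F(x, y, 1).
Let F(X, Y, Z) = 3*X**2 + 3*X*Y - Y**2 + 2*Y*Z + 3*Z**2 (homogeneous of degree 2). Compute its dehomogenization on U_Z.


f(x, y) = 3*x**2 + 3*x*y - y**2 + 2*y + 3

On U_Z we set Z = 1. Each monomial c·X^i·Y^j·Z^k in F becomes c·x^i·y^j·1^k = c·x^i·y^j.
Substituting Z = 1: F(X, Y, 1) = 3*x**2 + 3*x*y - y**2 + 2*y + 3.
Note: deg(f) ≤ deg(F) = 2; strict inequality happens when F is divisible by Z (lost terms).


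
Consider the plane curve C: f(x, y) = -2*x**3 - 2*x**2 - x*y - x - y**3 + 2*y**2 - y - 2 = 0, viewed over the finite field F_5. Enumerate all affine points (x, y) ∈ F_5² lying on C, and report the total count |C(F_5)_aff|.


Affine F_5-points: {(2, 1), (3, 1), (3, 2), (3, 4), (4, 1), (4, 3)}; count = 6.

For each of the 25 pairs (x, y) ∈ F_5², evaluate f(x, y) mod 5. Record the zeros.
  x = 0: [0↦3, 1↦3, 2↦1, 3↦1, 4↦2]  zeros at y ∈ ∅
  x = 1: [0↦3, 1↦2, 2↦4, 3↦3, 4↦3]  zeros at y ∈ ∅
  x = 2: [0↦2, 1↦0, 2↦1, 3↦4, 4↦3]  zeros at y ∈ {1}
  x = 3: [0↦3, 1↦0, 2↦0, 3↦2, 4↦0]  zeros at y ∈ {1, 2, 4}
  x = 4: [0↦4, 1↦0, 2↦4, 3↦0, 4↦2]  zeros at y ∈ {1, 3}
Collecting zeros: affine points = {(2, 1), (3, 1), (3, 2), (3, 4), (4, 1), (4, 3)}.
Total count |C(F_5)_aff| = 6.


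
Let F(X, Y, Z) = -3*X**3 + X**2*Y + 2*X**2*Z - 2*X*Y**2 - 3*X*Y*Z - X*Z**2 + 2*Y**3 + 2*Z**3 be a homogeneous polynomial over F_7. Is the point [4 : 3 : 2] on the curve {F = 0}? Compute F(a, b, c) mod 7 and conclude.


F(4,3,2) ≡ 5 (mod 7); P is NOT on the curve.

Evaluate F(4, 3, 2) term-by-term (mod 7).
  -3*X**3 ↦ -3·64·1·1 = -192
  X**2*Y ↦ 1·16·3·1 = 48
  2*X**2*Z ↦ 2·16·1·2 = 64
  -2*X*Y**2 ↦ -2·4·9·1 = -72
  -3*X*Y*Z ↦ -3·4·3·2 = -72
  -X*Z**2 ↦ -1·4·1·4 = -16
  2*Y**3 ↦ 2·1·27·1 = 54
  2*Z**3 ↦ 2·1·1·8 = 16
Sum: F(4, 3, 2) = (-192) + (48) + (64) + (-72) + (-72) + (-16) + (54) + (16) = -170.
Reducing mod 7: -170 ≡ 5 (mod 7).
Since F(a, b, c) ≡ 5 ≠ 0 (mod 7), P does NOT lie on the curve.


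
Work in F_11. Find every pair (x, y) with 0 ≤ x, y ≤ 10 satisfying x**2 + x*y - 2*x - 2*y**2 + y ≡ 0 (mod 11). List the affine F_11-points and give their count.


Affine F_11-points: {(0, 0), (0, 6), (2, 0), (2, 7), (4, 1), (4, 7), (7, 6), (7, 9), (8, 1), (8, 9)}; count = 10.

For each of the 121 pairs (x, y) ∈ F_11², evaluate f(x, y) mod 11. Record the zeros.
  x = 0: [0↦0, 1↦10, 2↦5, 3↦7, 4↦5, 5↦10, 6↦0, 7↦8, 8↦1, 9↦1, 10↦8]  zeros at y ∈ {0, 6}
  x = 1: [0↦10, 1↦10, 2↦6, 3↦9, 4↦8, 5↦3, 6↦5, 7↦3, 8↦8, 9↦9, 10↦6]  zeros at y ∈ ∅
  x = 2: [0↦0, 1↦1, 2↦9, 3↦2, 4↦2, 5↦9, 6↦1, 7↦0, 8↦6, 9↦8, 10↦6]  zeros at y ∈ {0, 7}
  x = 3: [0↦3, 1↦5, 2↦3, 3↦8, 4↦9, 5↦6, 6↦10, 7↦10, 8↦6, 9↦9, 10↦8]  zeros at y ∈ ∅
  x = 4: [0↦8, 1↦0, 2↦10, 3↦5, 4↦7, 5↦5, 6↦10, 7↦0, 8↦8, 9↦1, 10↦1]  zeros at y ∈ {1, 7}
  x = 5: [0↦4, 1↦8, 2↦8, 3↦4, 4↦7, 5↦6, 6↦1, 7↦3, 8↦1, 9↦6, 10↦7]  zeros at y ∈ ∅
  x = 6: [0↦2, 1↦7, 2↦8, 3↦5, 4↦9, 5↦9, 6↦5, 7↦8, 8↦7, 9↦2, 10↦4]  zeros at y ∈ ∅
  x = 7: [0↦2, 1↦8, 2↦10, 3↦8, 4↦2, 5↦3, 6↦0, 7↦4, 8↦4, 9↦0, 10↦3]  zeros at y ∈ {6, 9}
  x = 8: [0↦4, 1↦0, 2↦3, 3↦2, 4↦8, 5↦10, 6↦8, 7↦2, 8↦3, 9↦0, 10↦4]  zeros at y ∈ {1, 9}
  x = 9: [0↦8, 1↦5, 2↦9, 3↦9, 4↦5, 5↦8, 6↦7, 7↦2, 8↦4, 9↦2, 10↦7]  zeros at y ∈ ∅
  x = 10: [0↦3, 1↦1, 2↦6, 3↦7, 4↦4, 5↦8, 6↦8, 7↦4, 8↦7, 9↦6, 10↦1]  zeros at y ∈ ∅
Collecting zeros: affine points = {(0, 0), (0, 6), (2, 0), (2, 7), (4, 1), (4, 7), (7, 6), (7, 9), (8, 1), (8, 9)}.
Total count |C(F_11)_aff| = 10.


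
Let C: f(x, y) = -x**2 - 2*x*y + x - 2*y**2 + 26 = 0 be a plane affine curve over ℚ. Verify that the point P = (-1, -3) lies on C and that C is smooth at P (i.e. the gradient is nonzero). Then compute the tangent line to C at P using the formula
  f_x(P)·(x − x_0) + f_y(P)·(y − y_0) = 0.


Tangent line at P: 9*x + 14*y + 51 = 0.

Step 1: f(-1, -3) = 0, so P lies on C.
Step 2: partial derivatives
  f_x(x, y) = -2*x - 2*y + 1, f_y(x, y) = -2*x - 4*y.
  f_x(P) = 9, f_y(P) = 14 (gradient nonzero, so P is smooth).
Step 3: tangent line at P: 9·(x − -1) + 14·(y − -3) = 0.
Expanding: 9*x + 14*y + 51 = 0.


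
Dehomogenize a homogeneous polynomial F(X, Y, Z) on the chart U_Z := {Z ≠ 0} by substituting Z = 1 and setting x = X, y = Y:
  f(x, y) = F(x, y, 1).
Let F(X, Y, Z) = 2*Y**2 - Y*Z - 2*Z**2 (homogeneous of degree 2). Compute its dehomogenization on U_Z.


f(x, y) = 2*y**2 - y - 2

On U_Z we set Z = 1. Each monomial c·X^i·Y^j·Z^k in F becomes c·x^i·y^j·1^k = c·x^i·y^j.
Substituting Z = 1: F(X, Y, 1) = 2*y**2 - y - 2.
Note: deg(f) ≤ deg(F) = 2; strict inequality happens when F is divisible by Z (lost terms).


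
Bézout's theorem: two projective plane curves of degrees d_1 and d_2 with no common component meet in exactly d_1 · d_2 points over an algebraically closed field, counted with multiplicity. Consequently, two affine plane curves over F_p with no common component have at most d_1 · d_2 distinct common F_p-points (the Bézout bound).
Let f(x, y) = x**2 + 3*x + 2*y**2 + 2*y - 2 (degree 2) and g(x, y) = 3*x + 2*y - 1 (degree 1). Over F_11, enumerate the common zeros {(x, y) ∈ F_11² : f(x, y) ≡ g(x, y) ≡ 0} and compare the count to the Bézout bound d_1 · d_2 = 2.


Common zeros: {(9, 9)}; count = 1; Bézout bound = 2.

deg(f) = 2, deg(g) = 1, so Bézout bound = 2.
Scan x ∈ F_11. For each x, list the y ∈ F_11 with f(x, y) ≡ 0 and those with g(x, y) ≡ 0 (mod 11); the common zeros in that column are the intersection.
  x = 0: f ≡ 0 at y ∈ {3, 7}; g ≡ 0 at y ∈ {6}; common: ∅.
  x = 1: f ≡ 0 at y ∈ ∅; g ≡ 0 at y ∈ {10}; common: ∅.
  x = 2: f ≡ 0 at y ∈ ∅; g ≡ 0 at y ∈ {3}; common: ∅.
  x = 3: f ≡ 0 at y ∈ ∅; g ≡ 0 at y ∈ {7}; common: ∅.
  x = 4: f ≡ 0 at y ∈ {4, 6}; g ≡ 0 at y ∈ {0}; common: ∅.
  x = 5: f ≡ 0 at y ∈ ∅; g ≡ 0 at y ∈ {4}; common: ∅.
  x = 6: f ≡ 0 at y ∈ ∅; g ≡ 0 at y ∈ {8}; common: ∅.
  x = 7: f ≡ 0 at y ∈ ∅; g ≡ 0 at y ∈ {1}; common: ∅.
  x = 8: f ≡ 0 at y ∈ {3, 7}; g ≡ 0 at y ∈ {5}; common: ∅.
  x = 9: f ≡ 0 at y ∈ {1, 9}; g ≡ 0 at y ∈ {9}; common: {9}.
  x = 10: f ≡ 0 at y ∈ {1, 9}; g ≡ 0 at y ∈ {2}; common: ∅.
Collecting: common zeros = {(9, 9)}, so the count is 1.
Comparison with the Bézout bound: 1 ≤ 2 = deg(f)·deg(g), as expected for curves with no common component (the affine F_11-count falls short of the bound because intersections may lie at infinity, over extension fields, or carry multiplicity).


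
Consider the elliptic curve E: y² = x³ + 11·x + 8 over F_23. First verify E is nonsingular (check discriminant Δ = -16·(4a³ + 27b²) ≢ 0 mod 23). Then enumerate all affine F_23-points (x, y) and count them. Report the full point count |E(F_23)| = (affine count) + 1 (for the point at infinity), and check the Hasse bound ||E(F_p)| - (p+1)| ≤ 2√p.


Affine points = {(0, 10), (0, 13), (4, 1), (4, 22), (5, 2), (5, 21), (9, 10), (9, 13), (13, 5), (13, 18), (14, 10), (14, 13), (15, 11), (15, 12), (16, 5), (16, 18), (17, 5), (17, 18), (18, 9), (18, 14), (21, 1), (21, 22)}; affine count = 22; |E(F_23)| = 23.

Discriminant check: Δ ∝ 4a³ + 27b² = 4·11³ + 27·8² = 4·1331 + 27·64 ≡ 14 (mod 23). Nonzero ⇒ E is nonsingular.
For each x ∈ F_23, compute rhs = x³ + 11·x + 8 mod 23, then count y ∈ F_23 with y² ≡ rhs.
  x = 0: rhs = 8, matching y values: 10, 13 (2 points).
  x = 1: rhs = 20, matching y values: none (0 points).
  x = 2: rhs = 15, matching y values: none (0 points).
  x = 3: rhs = 22, matching y values: none (0 points).
  x = 4: rhs = 1, matching y values: 1, 22 (2 points).
  x = 5: rhs = 4, matching y values: 2, 21 (2 points).
  x = 6: rhs = 14, matching y values: none (0 points).
  x = 7: rhs = 14, matching y values: none (0 points).
  x = 8: rhs = 10, matching y values: none (0 points).
  x = 9: rhs = 8, matching y values: 10, 13 (2 points).
  x = 10: rhs = 14, matching y values: none (0 points).
  x = 11: rhs = 11, matching y values: none (0 points).
  x = 12: rhs = 5, matching y values: none (0 points).
  x = 13: rhs = 2, matching y values: 5, 18 (2 points).
  x = 14: rhs = 8, matching y values: 10, 13 (2 points).
  x = 15: rhs = 6, matching y values: 11, 12 (2 points).
  x = 16: rhs = 2, matching y values: 5, 18 (2 points).
  x = 17: rhs = 2, matching y values: 5, 18 (2 points).
  x = 18: rhs = 12, matching y values: 9, 14 (2 points).
  x = 19: rhs = 15, matching y values: none (0 points).
  x = 20: rhs = 17, matching y values: none (0 points).
  x = 21: rhs = 1, matching y values: 1, 22 (2 points).
  x = 22: rhs = 19, matching y values: none (0 points).
Total affine count: 22.
Full point count |E(F_23)| = 22 + 1 = 23.
Hasse bound: |23 − (23+1)| = |-1| = 1 ≤ 2√23 ≈ 9.5917 ✓.


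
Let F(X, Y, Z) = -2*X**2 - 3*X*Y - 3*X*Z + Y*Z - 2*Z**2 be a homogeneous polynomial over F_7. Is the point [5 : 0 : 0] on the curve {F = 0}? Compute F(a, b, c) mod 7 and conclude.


F(5,0,0) ≡ 6 (mod 7); P is NOT on the curve.

Evaluate F(5, 0, 0) term-by-term (mod 7).
  -2*X**2 ↦ -2·25·1·1 = -50
  -3*X*Y ↦ -3·5·0·1 = 0
  -3*X*Z ↦ -3·5·1·0 = 0
  Y*Z ↦ 1·1·0·0 = 0
  -2*Z**2 ↦ -2·1·1·0 = 0
Sum: F(5, 0, 0) = (-50) + (0) + (0) + (0) + (0) = -50.
Reducing mod 7: -50 ≡ 6 (mod 7).
Since F(a, b, c) ≡ 6 ≠ 0 (mod 7), P does NOT lie on the curve.


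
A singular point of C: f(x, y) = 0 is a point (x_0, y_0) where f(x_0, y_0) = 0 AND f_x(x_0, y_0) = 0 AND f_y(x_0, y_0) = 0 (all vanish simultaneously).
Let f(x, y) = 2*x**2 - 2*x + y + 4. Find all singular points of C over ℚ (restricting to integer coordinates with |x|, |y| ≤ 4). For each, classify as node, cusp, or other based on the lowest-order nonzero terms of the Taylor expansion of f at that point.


No singular points in the scanned grid; C is smooth there.

Compute partial derivatives:
  f_x = 4*x - 2.
  f_y = 1.
f_y = 1 is a nonzero constant, so f_y never vanishes: no point (x, y) can satisfy f = f_x = f_y = 0. In particular no (x, y) ∈ {−4, ..., 4}² is singular; the curve is smooth.


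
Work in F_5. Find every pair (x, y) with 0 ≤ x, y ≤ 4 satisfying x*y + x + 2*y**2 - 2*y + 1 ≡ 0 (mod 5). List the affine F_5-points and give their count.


Affine F_5-points: {(0, 2), (0, 4), (1, 4), (2, 1), (2, 4), (3, 3), (3, 4), (4, 0), (4, 4)}; count = 9.

For each of the 25 pairs (x, y) ∈ F_5², evaluate f(x, y) mod 5. Record the zeros.
  x = 0: [0↦1, 1↦1, 2↦0, 3↦3, 4↦0]  zeros at y ∈ {2, 4}
  x = 1: [0↦2, 1↦3, 2↦3, 3↦2, 4↦0]  zeros at y ∈ {4}
  x = 2: [0↦3, 1↦0, 2↦1, 3↦1, 4↦0]  zeros at y ∈ {1, 4}
  x = 3: [0↦4, 1↦2, 2↦4, 3↦0, 4↦0]  zeros at y ∈ {3, 4}
  x = 4: [0↦0, 1↦4, 2↦2, 3↦4, 4↦0]  zeros at y ∈ {0, 4}
Collecting zeros: affine points = {(0, 2), (0, 4), (1, 4), (2, 1), (2, 4), (3, 3), (3, 4), (4, 0), (4, 4)}.
Total count |C(F_5)_aff| = 9.


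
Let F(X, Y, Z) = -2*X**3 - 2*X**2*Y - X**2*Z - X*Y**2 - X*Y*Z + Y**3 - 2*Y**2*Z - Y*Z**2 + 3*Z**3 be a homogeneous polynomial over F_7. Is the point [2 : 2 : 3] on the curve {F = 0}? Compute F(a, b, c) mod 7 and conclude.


F(2,2,3) ≡ 4 (mod 7); P is NOT on the curve.

Evaluate F(2, 2, 3) term-by-term (mod 7).
  -2*X**3 ↦ -2·8·1·1 = -16
  -2*X**2*Y ↦ -2·4·2·1 = -16
  -X**2*Z ↦ -1·4·1·3 = -12
  -X*Y**2 ↦ -1·2·4·1 = -8
  -X*Y*Z ↦ -1·2·2·3 = -12
  Y**3 ↦ 1·1·8·1 = 8
  -2*Y**2*Z ↦ -2·1·4·3 = -24
  -Y*Z**2 ↦ -1·1·2·9 = -18
  3*Z**3 ↦ 3·1·1·27 = 81
Sum: F(2, 2, 3) = (-16) + (-16) + (-12) + (-8) + (-12) + (8) + (-24) + (-18) + (81) = -17.
Reducing mod 7: -17 ≡ 4 (mod 7).
Since F(a, b, c) ≡ 4 ≠ 0 (mod 7), P does NOT lie on the curve.


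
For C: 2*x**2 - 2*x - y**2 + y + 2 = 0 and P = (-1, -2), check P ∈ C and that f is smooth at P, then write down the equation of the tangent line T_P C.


Tangent line at P: -6*x + 5*y + 4 = 0.

Step 1: f(-1, -2) = 0, so P lies on C.
Step 2: partial derivatives
  f_x(x, y) = 4*x - 2, f_y(x, y) = 1 - 2*y.
  f_x(P) = -6, f_y(P) = 5 (gradient nonzero, so P is smooth).
Step 3: tangent line at P: -6·(x − -1) + 5·(y − -2) = 0.
Expanding: -6*x + 5*y + 4 = 0.


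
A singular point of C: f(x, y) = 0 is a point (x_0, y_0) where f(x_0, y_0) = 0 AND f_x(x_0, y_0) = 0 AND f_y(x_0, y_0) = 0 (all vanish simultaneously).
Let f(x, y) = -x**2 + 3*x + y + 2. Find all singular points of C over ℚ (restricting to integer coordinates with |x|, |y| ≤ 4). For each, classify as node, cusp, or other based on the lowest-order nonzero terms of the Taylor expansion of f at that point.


No singular points in the scanned grid; C is smooth there.

Compute partial derivatives:
  f_x = 3 - 2*x.
  f_y = 1.
f_y = 1 is a nonzero constant, so f_y never vanishes: no point (x, y) can satisfy f = f_x = f_y = 0. In particular no (x, y) ∈ {−4, ..., 4}² is singular; the curve is smooth.


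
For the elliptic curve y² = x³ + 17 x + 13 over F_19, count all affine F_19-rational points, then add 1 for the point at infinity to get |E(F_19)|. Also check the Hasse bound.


Affine points = {(2, 6), (2, 13), (7, 0), (10, 9), (10, 10), (11, 7), (11, 12), (12, 8), (12, 11), (16, 7), (16, 12), (17, 3), (17, 16)}; affine count = 13; |E(F_19)| = 14.

Discriminant check: Δ ∝ 4a³ + 27b² = 4·17³ + 27·13² = 4·4913 + 27·169 ≡ 9 (mod 19). Nonzero ⇒ E is nonsingular.
For each x ∈ F_19, compute rhs = x³ + 17·x + 13 mod 19, then count y ∈ F_19 with y² ≡ rhs.
  x = 0: rhs = 13, matching y values: none (0 points).
  x = 1: rhs = 12, matching y values: none (0 points).
  x = 2: rhs = 17, matching y values: 6, 13 (2 points).
  x = 3: rhs = 15, matching y values: none (0 points).
  x = 4: rhs = 12, matching y values: none (0 points).
  x = 5: rhs = 14, matching y values: none (0 points).
  x = 6: rhs = 8, matching y values: none (0 points).
  x = 7: rhs = 0, matching y values: 0 (1 points).
  x = 8: rhs = 15, matching y values: none (0 points).
  x = 9: rhs = 2, matching y values: none (0 points).
  x = 10: rhs = 5, matching y values: 9, 10 (2 points).
  x = 11: rhs = 11, matching y values: 7, 12 (2 points).
  x = 12: rhs = 7, matching y values: 8, 11 (2 points).
  x = 13: rhs = 18, matching y values: none (0 points).
  x = 14: rhs = 12, matching y values: none (0 points).
  x = 15: rhs = 14, matching y values: none (0 points).
  x = 16: rhs = 11, matching y values: 7, 12 (2 points).
  x = 17: rhs = 9, matching y values: 3, 16 (2 points).
  x = 18: rhs = 14, matching y values: none (0 points).
Total affine count: 13.
Full point count |E(F_19)| = 13 + 1 = 14.
Hasse bound: |14 − (19+1)| = |-6| = 6 ≤ 2√19 ≈ 8.7178 ✓.


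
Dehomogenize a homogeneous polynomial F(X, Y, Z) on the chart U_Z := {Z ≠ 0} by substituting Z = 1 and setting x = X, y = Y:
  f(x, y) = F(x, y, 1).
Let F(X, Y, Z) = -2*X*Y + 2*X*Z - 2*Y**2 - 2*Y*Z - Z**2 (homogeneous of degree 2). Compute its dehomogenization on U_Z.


f(x, y) = -2*x*y + 2*x - 2*y**2 - 2*y - 1

On U_Z we set Z = 1. Each monomial c·X^i·Y^j·Z^k in F becomes c·x^i·y^j·1^k = c·x^i·y^j.
Substituting Z = 1: F(X, Y, 1) = -2*x*y + 2*x - 2*y**2 - 2*y - 1.
Note: deg(f) ≤ deg(F) = 2; strict inequality happens when F is divisible by Z (lost terms).


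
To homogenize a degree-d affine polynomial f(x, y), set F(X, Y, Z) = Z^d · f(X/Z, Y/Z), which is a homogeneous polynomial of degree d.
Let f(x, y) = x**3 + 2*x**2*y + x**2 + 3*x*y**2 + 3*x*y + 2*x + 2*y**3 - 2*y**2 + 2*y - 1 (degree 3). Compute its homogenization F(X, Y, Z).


F(X, Y, Z) = X**3 + 2*X**2*Y + X**2*Z + 3*X*Y**2 + 3*X*Y*Z + 2*X*Z**2 + 2*Y**3 - 2*Y**2*Z + 2*Y*Z**2 - Z**3

deg(f) = 3.
Substitute x = X/Z, y = Y/Z into f, then multiply by Z^3.
  monomial 1·x^3·y^0 ↦ 1·X^3·Y^0·Z^0.
  monomial 2·x^2·y^1 ↦ 2·X^2·Y^1·Z^0.
  monomial 1·x^2·y^0 ↦ 1·X^2·Y^0·Z^1.
  monomial 3·x^1·y^2 ↦ 3·X^1·Y^2·Z^0.
  monomial 3·x^1·y^1 ↦ 3·X^1·Y^1·Z^1.
  monomial 2·x^1·y^0 ↦ 2·X^1·Y^0·Z^2.
  monomial 2·x^0·y^3 ↦ 2·X^0·Y^3·Z^0.
  monomial -2·x^0·y^2 ↦ -2·X^0·Y^2·Z^1.
  monomial 2·x^0·y^1 ↦ 2·X^0·Y^1·Z^2.
  monomial -1·x^0·y^0 ↦ -1·X^0·Y^0·Z^3.
Collecting: F(X, Y, Z) = X**3 + 2*X**2*Y + X**2*Z + 3*X*Y**2 + 3*X*Y*Z + 2*X*Z**2 + 2*Y**3 - 2*Y**2*Z + 2*Y*Z**2 - Z**3.


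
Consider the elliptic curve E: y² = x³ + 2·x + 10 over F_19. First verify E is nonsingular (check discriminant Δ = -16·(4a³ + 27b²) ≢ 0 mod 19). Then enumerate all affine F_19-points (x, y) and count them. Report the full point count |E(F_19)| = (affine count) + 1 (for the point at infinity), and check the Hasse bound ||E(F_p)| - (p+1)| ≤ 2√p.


Affine points = {(3, 9), (3, 10), (4, 5), (4, 14), (7, 5), (7, 14), (8, 5), (8, 14), (9, 4), (9, 15), (10, 2), (10, 17), (17, 6), (17, 13), (18, 8), (18, 11)}; affine count = 16; |E(F_19)| = 17.

Discriminant check: Δ ∝ 4a³ + 27b² = 4·2³ + 27·10² = 4·8 + 27·100 ≡ 15 (mod 19). Nonzero ⇒ E is nonsingular.
For each x ∈ F_19, compute rhs = x³ + 2·x + 10 mod 19, then count y ∈ F_19 with y² ≡ rhs.
  x = 0: rhs = 10, matching y values: none (0 points).
  x = 1: rhs = 13, matching y values: none (0 points).
  x = 2: rhs = 3, matching y values: none (0 points).
  x = 3: rhs = 5, matching y values: 9, 10 (2 points).
  x = 4: rhs = 6, matching y values: 5, 14 (2 points).
  x = 5: rhs = 12, matching y values: none (0 points).
  x = 6: rhs = 10, matching y values: none (0 points).
  x = 7: rhs = 6, matching y values: 5, 14 (2 points).
  x = 8: rhs = 6, matching y values: 5, 14 (2 points).
  x = 9: rhs = 16, matching y values: 4, 15 (2 points).
  x = 10: rhs = 4, matching y values: 2, 17 (2 points).
  x = 11: rhs = 14, matching y values: none (0 points).
  x = 12: rhs = 14, matching y values: none (0 points).
  x = 13: rhs = 10, matching y values: none (0 points).
  x = 14: rhs = 8, matching y values: none (0 points).
  x = 15: rhs = 14, matching y values: none (0 points).
  x = 16: rhs = 15, matching y values: none (0 points).
  x = 17: rhs = 17, matching y values: 6, 13 (2 points).
  x = 18: rhs = 7, matching y values: 8, 11 (2 points).
Total affine count: 16.
Full point count |E(F_19)| = 16 + 1 = 17.
Hasse bound: |17 − (19+1)| = |-3| = 3 ≤ 2√19 ≈ 8.7178 ✓.


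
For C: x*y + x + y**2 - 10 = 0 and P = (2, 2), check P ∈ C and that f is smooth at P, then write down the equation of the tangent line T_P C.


Tangent line at P: 3*x + 6*y - 18 = 0.

Step 1: f(2, 2) = 0, so P lies on C.
Step 2: partial derivatives
  f_x(x, y) = y + 1, f_y(x, y) = x + 2*y.
  f_x(P) = 3, f_y(P) = 6 (gradient nonzero, so P is smooth).
Step 3: tangent line at P: 3·(x − 2) + 6·(y − 2) = 0.
Expanding: 3*x + 6*y - 18 = 0.


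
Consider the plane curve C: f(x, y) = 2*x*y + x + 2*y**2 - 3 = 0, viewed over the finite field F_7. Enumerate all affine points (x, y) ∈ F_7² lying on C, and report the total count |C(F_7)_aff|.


Affine F_7-points: {(3, 0), (3, 4), (4, 5), (5, 1), (6, 2), (6, 6)}; count = 6.

For each of the 49 pairs (x, y) ∈ F_7², evaluate f(x, y) mod 7. Record the zeros.
  x = 0: [0↦4, 1↦6, 2↦5, 3↦1, 4↦1, 5↦5, 6↦6]  zeros at y ∈ ∅
  x = 1: [0↦5, 1↦2, 2↦3, 3↦1, 4↦3, 5↦2, 6↦5]  zeros at y ∈ ∅
  x = 2: [0↦6, 1↦5, 2↦1, 3↦1, 4↦5, 5↦6, 6↦4]  zeros at y ∈ ∅
  x = 3: [0↦0, 1↦1, 2↦6, 3↦1, 4↦0, 5↦3, 6↦3]  zeros at y ∈ {0, 4}
  x = 4: [0↦1, 1↦4, 2↦4, 3↦1, 4↦2, 5↦0, 6↦2]  zeros at y ∈ {5}
  x = 5: [0↦2, 1↦0, 2↦2, 3↦1, 4↦4, 5↦4, 6↦1]  zeros at y ∈ {1}
  x = 6: [0↦3, 1↦3, 2↦0, 3↦1, 4↦6, 5↦1, 6↦0]  zeros at y ∈ {2, 6}
Collecting zeros: affine points = {(3, 0), (3, 4), (4, 5), (5, 1), (6, 2), (6, 6)}.
Total count |C(F_7)_aff| = 6.


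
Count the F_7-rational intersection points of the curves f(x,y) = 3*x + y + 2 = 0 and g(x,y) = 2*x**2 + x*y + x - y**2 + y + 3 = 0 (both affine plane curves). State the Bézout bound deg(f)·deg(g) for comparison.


Common zeros: ∅; count = 0; Bézout bound = 2.

deg(f) = 1, deg(g) = 2, so Bézout bound = 2.
Scan x ∈ F_7. For each x, list the y ∈ F_7 with f(x, y) ≡ 0 and those with g(x, y) ≡ 0 (mod 7); the common zeros in that column are the intersection.
  x = 0: f ≡ 0 at y ∈ {5}; g ≡ 0 at y ∈ ∅; common: ∅.
  x = 1: f ≡ 0 at y ∈ {2}; g ≡ 0 at y ∈ {1}; common: ∅.
  x = 2: f ≡ 0 at y ∈ {6}; g ≡ 0 at y ∈ ∅; common: ∅.
  x = 3: f ≡ 0 at y ∈ {3}; g ≡ 0 at y ∈ {2}; common: ∅.
  x = 4: f ≡ 0 at y ∈ {0}; g ≡ 0 at y ∈ ∅; common: ∅.
  x = 5: f ≡ 0 at y ∈ {4}; g ≡ 0 at y ∈ {1, 5}; common: ∅.
  x = 6: f ≡ 0 at y ∈ {1}; g ≡ 0 at y ∈ {2, 5}; common: ∅.
Collecting: common zeros = ∅, so the count is 0.
Comparison with the Bézout bound: 0 ≤ 2 = deg(f)·deg(g), as expected for curves with no common component (the affine F_7-count falls short of the bound because intersections may lie at infinity, over extension fields, or carry multiplicity).


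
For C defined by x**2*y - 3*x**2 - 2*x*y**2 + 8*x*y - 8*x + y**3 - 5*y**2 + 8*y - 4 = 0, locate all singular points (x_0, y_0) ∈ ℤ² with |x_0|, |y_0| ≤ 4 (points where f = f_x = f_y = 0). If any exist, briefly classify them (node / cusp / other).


Singular points: {(0, 2)}; classification: node.

Compute partial derivatives:
  f_x = 2*x*y - 6*x - 2*y**2 + 8*y - 8.
  f_y = x**2 - 4*x*y + 8*x + 3*y**2 - 10*y + 8.
Scan x_0 ∈ {−4, ..., 4}. For each x_0, f_y(x_0, y) is a polynomial in y; find its integer roots y ∈ {−4, ..., 4}, then test f_x and f at those candidates.
  x = -4: f_y(-4, y) = 3*y**2 + 6*y - 8; no integer root y with |y| ≤ 4.
  x = -3: f_y(-3, y) = 3*y**2 + 2*y - 7; no integer root y with |y| ≤ 4.
  x = -2: f_y(-2, y) = 3*y**2 - 2*y - 4; no integer root y with |y| ≤ 4.
  x = -1: f_y(-1, y) = 3*y**2 - 6*y + 1; no integer root y with |y| ≤ 4.
  x = 0: f_y(0, y) = 3*y**2 - 10*y + 8; vanishes at y ∈ {2}. (0, 2): f_x = 0, f = 0 — SINGULAR.
  x = 1: f_y(1, y) = 3*y**2 - 14*y + 17; no integer root y with |y| ≤ 4.
  x = 2: f_y(2, y) = 3*y**2 - 18*y + 28; no integer root y with |y| ≤ 4.
  x = 3: f_y(3, y) = 3*y**2 - 22*y + 41; no integer root y with |y| ≤ 4.
  x = 4: f_y(4, y) = 3*y**2 - 26*y + 56; vanishes at y ∈ {4}. (4, 4): f_x = 0 but f = -4 ≠ 0.
Only singular point on the grid: (0, 2).
Classify: substitute x = 0 + u, y = 2 + v and expand: f = u**2*v - u**2 - 2*u*v**2 + v**3 + v**2.
No constant or linear terms (consistent with a singular point). Quadratic part: -u**2 + v**2. Cubic part: u**2*v - 2*u*v**2 + v**3.
The quadratic part v**2 - u**2 = (v − u)(v + u) splits into two distinct linear factors, so there are two distinct tangent lines y − 2 = ±(x − 0) — this is a node (ordinary double point).
Classification: node.


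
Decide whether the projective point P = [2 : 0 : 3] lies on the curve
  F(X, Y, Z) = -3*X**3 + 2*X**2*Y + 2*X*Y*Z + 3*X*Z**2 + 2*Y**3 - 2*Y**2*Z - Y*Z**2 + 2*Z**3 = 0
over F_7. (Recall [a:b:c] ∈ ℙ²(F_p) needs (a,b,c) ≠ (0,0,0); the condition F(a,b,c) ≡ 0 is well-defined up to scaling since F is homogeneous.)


F(2,0,3) ≡ 0 (mod 7); P is on the curve.

Evaluate F(2, 0, 3) term-by-term (mod 7).
  -3*X**3 ↦ -3·8·1·1 = -24
  2*X**2*Y ↦ 2·4·0·1 = 0
  2*X*Y*Z ↦ 2·2·0·3 = 0
  3*X*Z**2 ↦ 3·2·1·9 = 54
  2*Y**3 ↦ 2·1·0·1 = 0
  -2*Y**2*Z ↦ -2·1·0·3 = 0
  -Y*Z**2 ↦ -1·1·0·9 = 0
  2*Z**3 ↦ 2·1·1·27 = 54
Sum: F(2, 0, 3) = (-24) + (0) + (0) + (54) + (0) + (0) + (0) + (54) = 84.
Reducing mod 7: 84 ≡ 0 (mod 7).
Since F(a, b, c) ≡ 0 (mod 7), P lies on the curve.


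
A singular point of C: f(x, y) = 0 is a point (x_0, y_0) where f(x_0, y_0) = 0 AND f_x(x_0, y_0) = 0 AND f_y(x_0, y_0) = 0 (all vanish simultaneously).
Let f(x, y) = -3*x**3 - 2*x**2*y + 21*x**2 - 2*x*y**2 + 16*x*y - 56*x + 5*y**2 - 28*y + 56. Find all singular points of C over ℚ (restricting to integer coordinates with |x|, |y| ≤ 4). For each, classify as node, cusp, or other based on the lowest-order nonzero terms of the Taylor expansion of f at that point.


Singular points: {(2, 2)}; classification: node.

Compute partial derivatives:
  f_x = -9*x**2 - 4*x*y + 42*x - 2*y**2 + 16*y - 56.
  f_y = -2*x**2 - 4*x*y + 16*x + 10*y - 28.
Scan x_0 ∈ {−4, ..., 4}. For each x_0, f_y(x_0, y) is a polynomial in y; find its integer roots y ∈ {−4, ..., 4}, then test f_x and f at those candidates.
  x = -4: f_y(-4, y) = 26*y - 124; no integer root y with |y| ≤ 4.
  x = -3: f_y(-3, y) = 22*y - 94; no integer root y with |y| ≤ 4.
  x = -2: f_y(-2, y) = 18*y - 68; no integer root y with |y| ≤ 4.
  x = -1: f_y(-1, y) = 14*y - 46; no integer root y with |y| ≤ 4.
  x = 0: f_y(0, y) = 10*y - 28; no integer root y with |y| ≤ 4.
  x = 1: f_y(1, y) = 6*y - 14; no integer root y with |y| ≤ 4.
  x = 2: f_y(2, y) = 2*y - 4; vanishes at y ∈ {2}. (2, 2): f_x = 0, f = 0 — SINGULAR.
  x = 3: f_y(3, y) = 2 - 2*y; vanishes at y ∈ {1}. (3, 1): f_x = -9 ≠ 0.
  x = 4: f_y(4, y) = 4 - 6*y; no integer root y with |y| ≤ 4.
Only singular point on the grid: (2, 2).
Classify: substitute x = 2 + u, y = 2 + v and expand: f = -3*u**3 - 2*u**2*v - u**2 - 2*u*v**2 + v**2.
No constant or linear terms (consistent with a singular point). Quadratic part: -u**2 + v**2. Cubic part: -3*u**3 - 2*u**2*v - 2*u*v**2.
The quadratic part v**2 - u**2 = (v − u)(v + u) splits into two distinct linear factors, so there are two distinct tangent lines y − 2 = ±(x − 2) — this is a node (ordinary double point).
Classification: node.
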